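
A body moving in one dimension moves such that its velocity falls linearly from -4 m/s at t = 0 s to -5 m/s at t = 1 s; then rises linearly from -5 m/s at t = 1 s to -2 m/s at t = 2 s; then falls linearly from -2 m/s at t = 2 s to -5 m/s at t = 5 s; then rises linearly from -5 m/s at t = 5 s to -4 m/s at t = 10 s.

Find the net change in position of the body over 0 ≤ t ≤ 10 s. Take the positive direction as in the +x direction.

-41 m

Displacement is the signed area under the v-t curve.
0–1 s: ½(-4 + -5)(1) = -4.5 m
1–2 s: ½(-5 + -2)(1) = -3.5 m
2–5 s: ½(-2 + -5)(3) = -10.5 m
5–10 s: ½(-5 + -4)(5) = -22.5 m
Net displacement = -41 m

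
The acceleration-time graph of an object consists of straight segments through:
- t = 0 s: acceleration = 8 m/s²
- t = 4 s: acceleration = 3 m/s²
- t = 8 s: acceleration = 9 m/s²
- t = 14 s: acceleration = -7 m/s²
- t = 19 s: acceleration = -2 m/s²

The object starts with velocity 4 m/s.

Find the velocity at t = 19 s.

Δv equals the area under the a-t graph; then v = v₀ + Δv.
0–4 s: ½(8 + 3)(4) = 22 m/s
4–8 s: ½(3 + 9)(4) = 24 m/s
8–14 s: ½(9 + -7)(6) = 6 m/s
14–19 s: ½(-7 + -2)(5) = -22.5 m/s
Δv = 29.5 m/s, so v(19) = 4 + (29.5) = 33.5 m/s.

33.5 m/s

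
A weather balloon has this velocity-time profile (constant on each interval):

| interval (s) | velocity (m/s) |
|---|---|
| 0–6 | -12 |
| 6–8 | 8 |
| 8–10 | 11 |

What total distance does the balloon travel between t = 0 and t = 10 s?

Total distance travelled is ∫|v| dt — sum the magnitudes of each area piece.
0–6 s: |-12| × 6 = 72 m
6–8 s: |8| × 2 = 16 m
8–10 s: |11| × 2 = 22 m
Total distance = 110 m

110 m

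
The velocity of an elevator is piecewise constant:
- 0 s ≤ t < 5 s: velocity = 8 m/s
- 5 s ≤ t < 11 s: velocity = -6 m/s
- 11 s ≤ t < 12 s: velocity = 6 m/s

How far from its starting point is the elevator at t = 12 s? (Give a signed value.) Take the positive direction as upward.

10 m

Displacement is the signed area under the v-t curve.
0–5 s: 8 × 5 = 40 m
5–11 s: -6 × 6 = -36 m
11–12 s: 6 × 1 = 6 m
Net displacement = 10 m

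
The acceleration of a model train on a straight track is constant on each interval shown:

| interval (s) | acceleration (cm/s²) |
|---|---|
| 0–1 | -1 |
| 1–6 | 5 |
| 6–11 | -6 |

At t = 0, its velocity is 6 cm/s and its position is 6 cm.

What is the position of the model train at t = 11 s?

174 cm

On each constant-a segment, Δv = aΔt and Δx = v₀Δt + ½aΔt²; chain segment to segment.
0–1 s: v starts 6 cm/s; Δx = 6·1 + ½·-1·1² = 5.5 cm; v ends 5 cm/s.
1–6 s: v starts 5 cm/s; Δx = 5·5 + ½·5·5² = 87.5 cm; v ends 30 cm/s.
6–11 s: v starts 30 cm/s; Δx = 30·5 + ½·-6·5² = 75 cm; v ends 0 cm/s.
x(11) = 6 + Σ Δx = 174 cm.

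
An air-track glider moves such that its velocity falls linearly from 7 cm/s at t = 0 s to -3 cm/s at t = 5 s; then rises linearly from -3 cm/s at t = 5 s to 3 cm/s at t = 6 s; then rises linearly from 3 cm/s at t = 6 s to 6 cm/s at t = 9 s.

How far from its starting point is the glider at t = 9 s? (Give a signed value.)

23.5 cm

Displacement is the signed area under the v-t curve.
0–5 s: ½(7 + -3)(5) = 10 cm
5–6 s: ½(-3 + 3)(1) = 0 cm
6–9 s: ½(3 + 6)(3) = 13.5 cm
Net displacement = 23.5 cm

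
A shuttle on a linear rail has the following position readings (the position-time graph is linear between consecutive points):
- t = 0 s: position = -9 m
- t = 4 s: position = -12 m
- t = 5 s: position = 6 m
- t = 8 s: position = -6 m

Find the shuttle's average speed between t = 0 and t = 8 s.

Average speed = (total path length)/(elapsed time); on a piecewise-linear x-t graph the path length is Σ|Δx|.
0–4 s: |Δx| = |-12 − -9| = 3 m
4–5 s: |Δx| = |6 − -12| = 18 m
5–8 s: |Δx| = |-6 − 6| = 12 m
Total path = 33 m; average speed = 33/8 = 4.125 m/s.

4.125 m/s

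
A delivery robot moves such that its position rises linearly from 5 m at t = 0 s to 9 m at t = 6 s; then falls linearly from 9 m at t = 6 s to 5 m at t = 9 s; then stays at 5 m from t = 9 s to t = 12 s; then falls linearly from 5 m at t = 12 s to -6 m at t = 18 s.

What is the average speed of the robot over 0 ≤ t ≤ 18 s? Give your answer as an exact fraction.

19/18 m/s

Average speed = (total path length)/(elapsed time); on a piecewise-linear x-t graph the path length is Σ|Δx|.
0–6 s: |Δx| = |9 − 5| = 4 m
6–9 s: |Δx| = |5 − 9| = 4 m
9–12 s: |Δx| = |5 − 5| = 0 m
12–18 s: |Δx| = |-6 − 5| = 11 m
Total path = 19 m; average speed = 19/18 = 19/18 m/s.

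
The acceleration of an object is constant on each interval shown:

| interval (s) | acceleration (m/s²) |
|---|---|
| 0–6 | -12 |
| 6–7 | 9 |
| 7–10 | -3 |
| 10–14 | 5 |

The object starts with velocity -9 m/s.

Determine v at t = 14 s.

-61 m/s

Δv equals the area under the a-t graph; then v = v₀ + Δv.
0–6 s: -12 × 6 = -72 m/s
6–7 s: 9 × 1 = 9 m/s
7–10 s: -3 × 3 = -9 m/s
10–14 s: 5 × 4 = 20 m/s
Δv = -52 m/s, so v(14) = -9 + (-52) = -61 m/s.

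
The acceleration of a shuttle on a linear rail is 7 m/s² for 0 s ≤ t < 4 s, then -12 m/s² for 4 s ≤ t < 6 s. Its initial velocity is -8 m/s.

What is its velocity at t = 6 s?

Δv equals the area under the a-t graph; then v = v₀ + Δv.
0–4 s: 7 × 4 = 28 m/s
4–6 s: -12 × 2 = -24 m/s
Δv = 4 m/s, so v(6) = -8 + (4) = -4 m/s.

-4 m/s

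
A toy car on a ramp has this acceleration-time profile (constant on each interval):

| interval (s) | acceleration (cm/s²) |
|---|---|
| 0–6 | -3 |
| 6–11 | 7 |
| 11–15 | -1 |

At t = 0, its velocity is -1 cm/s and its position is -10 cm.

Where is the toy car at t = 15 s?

On each constant-a segment, Δv = aΔt and Δx = v₀Δt + ½aΔt²; chain segment to segment.
0–6 s: v starts -1 cm/s; Δx = -1·6 + ½·-3·6² = -60 cm; v ends -19 cm/s.
6–11 s: v starts -19 cm/s; Δx = -19·5 + ½·7·5² = -7.5 cm; v ends 16 cm/s.
11–15 s: v starts 16 cm/s; Δx = 16·4 + ½·-1·4² = 56 cm; v ends 12 cm/s.
x(15) = -10 + Σ Δx = -21.5 cm.

-21.5 cm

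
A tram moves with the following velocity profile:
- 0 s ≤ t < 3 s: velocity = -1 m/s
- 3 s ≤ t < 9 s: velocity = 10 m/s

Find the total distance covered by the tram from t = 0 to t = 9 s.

63 m

Distance (not displacement) is the total path length: add the absolute areas under v-t.
0–3 s: |-1| × 3 = 3 m
3–9 s: |10| × 6 = 60 m
Total distance = 63 m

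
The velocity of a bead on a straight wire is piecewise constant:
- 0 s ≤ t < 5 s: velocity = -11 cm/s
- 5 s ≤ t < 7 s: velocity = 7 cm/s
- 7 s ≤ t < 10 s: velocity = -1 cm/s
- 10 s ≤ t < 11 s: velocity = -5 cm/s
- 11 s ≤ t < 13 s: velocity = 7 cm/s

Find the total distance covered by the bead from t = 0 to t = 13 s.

91 cm

Distance (not displacement) is the total path length: add the absolute areas under v-t.
0–5 s: |-11| × 5 = 55 cm
5–7 s: |7| × 2 = 14 cm
7–10 s: |-1| × 3 = 3 cm
10–11 s: |-5| × 1 = 5 cm
11–13 s: |7| × 2 = 14 cm
Total distance = 91 cm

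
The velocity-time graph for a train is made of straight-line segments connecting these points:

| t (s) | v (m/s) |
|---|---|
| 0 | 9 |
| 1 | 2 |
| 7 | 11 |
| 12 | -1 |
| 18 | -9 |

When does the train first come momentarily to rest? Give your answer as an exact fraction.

v changes sign on 7–12 s (from 11 to -1); the graph is linear there, so v = 0 at t = 7 + (-11)·(12 − 7)/(-1 − 11) = 139/12 s.

t = 139/12 s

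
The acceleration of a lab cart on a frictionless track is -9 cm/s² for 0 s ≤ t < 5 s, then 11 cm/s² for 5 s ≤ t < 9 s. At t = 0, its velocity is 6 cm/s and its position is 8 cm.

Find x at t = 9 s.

On each constant-a segment, Δv = aΔt and Δx = v₀Δt + ½aΔt²; chain segment to segment.
0–5 s: v starts 6 cm/s; Δx = 6·5 + ½·-9·5² = -82.5 cm; v ends -39 cm/s.
5–9 s: v starts -39 cm/s; Δx = -39·4 + ½·11·4² = -68 cm; v ends 5 cm/s.
x(9) = 8 + Σ Δx = -142.5 cm.

-142.5 cm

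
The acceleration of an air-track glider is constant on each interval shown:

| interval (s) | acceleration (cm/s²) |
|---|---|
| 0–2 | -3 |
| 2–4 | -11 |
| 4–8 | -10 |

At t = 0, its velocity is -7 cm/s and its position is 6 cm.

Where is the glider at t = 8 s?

-282 cm

On each constant-a segment, Δv = aΔt and Δx = v₀Δt + ½aΔt²; chain segment to segment.
0–2 s: v starts -7 cm/s; Δx = -7·2 + ½·-3·2² = -20 cm; v ends -13 cm/s.
2–4 s: v starts -13 cm/s; Δx = -13·2 + ½·-11·2² = -48 cm; v ends -35 cm/s.
4–8 s: v starts -35 cm/s; Δx = -35·4 + ½·-10·4² = -220 cm; v ends -75 cm/s.
x(8) = 6 + Σ Δx = -282 cm.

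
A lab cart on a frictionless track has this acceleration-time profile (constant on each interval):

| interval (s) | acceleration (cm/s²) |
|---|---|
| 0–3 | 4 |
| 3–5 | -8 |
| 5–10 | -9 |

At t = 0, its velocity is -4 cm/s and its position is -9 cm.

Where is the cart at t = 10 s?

-155.5 cm

On each constant-a segment, Δv = aΔt and Δx = v₀Δt + ½aΔt²; chain segment to segment.
0–3 s: v starts -4 cm/s; Δx = -4·3 + ½·4·3² = 6 cm; v ends 8 cm/s.
3–5 s: v starts 8 cm/s; Δx = 8·2 + ½·-8·2² = 0 cm; v ends -8 cm/s.
5–10 s: v starts -8 cm/s; Δx = -8·5 + ½·-9·5² = -152.5 cm; v ends -53 cm/s.
x(10) = -9 + Σ Δx = -155.5 cm.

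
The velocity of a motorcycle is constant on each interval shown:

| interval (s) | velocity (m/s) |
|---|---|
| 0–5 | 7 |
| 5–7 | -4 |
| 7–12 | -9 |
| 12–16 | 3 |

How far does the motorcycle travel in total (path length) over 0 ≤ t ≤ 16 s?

Total distance travelled is ∫|v| dt — sum the magnitudes of each area piece.
0–5 s: |7| × 5 = 35 m
5–7 s: |-4| × 2 = 8 m
7–12 s: |-9| × 5 = 45 m
12–16 s: |3| × 4 = 12 m
Total distance = 100 m

100 m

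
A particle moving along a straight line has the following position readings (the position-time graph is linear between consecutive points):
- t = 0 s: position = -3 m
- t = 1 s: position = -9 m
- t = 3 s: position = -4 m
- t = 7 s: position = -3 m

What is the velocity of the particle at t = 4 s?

0.25 m/s

Velocity is the slope of the x-t graph on 3–7 s: (-3 − -4)/(7 − 3) = 0.25 m/s.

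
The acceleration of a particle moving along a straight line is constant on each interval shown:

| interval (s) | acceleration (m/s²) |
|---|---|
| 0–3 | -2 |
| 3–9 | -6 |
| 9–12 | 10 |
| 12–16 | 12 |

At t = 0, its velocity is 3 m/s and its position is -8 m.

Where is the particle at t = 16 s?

-146 m

On each constant-a segment, Δv = aΔt and Δx = v₀Δt + ½aΔt²; chain segment to segment.
0–3 s: v starts 3 m/s; Δx = 3·3 + ½·-2·3² = 0 m; v ends -3 m/s.
3–9 s: v starts -3 m/s; Δx = -3·6 + ½·-6·6² = -126 m; v ends -39 m/s.
9–12 s: v starts -39 m/s; Δx = -39·3 + ½·10·3² = -72 m; v ends -9 m/s.
12–16 s: v starts -9 m/s; Δx = -9·4 + ½·12·4² = 60 m; v ends 39 m/s.
x(16) = -8 + Σ Δx = -146 m.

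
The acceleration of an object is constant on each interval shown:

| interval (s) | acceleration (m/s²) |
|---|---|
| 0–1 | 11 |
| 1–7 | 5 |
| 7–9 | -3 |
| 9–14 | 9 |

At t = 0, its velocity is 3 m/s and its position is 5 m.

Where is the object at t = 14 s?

On each constant-a segment, Δv = aΔt and Δx = v₀Δt + ½aΔt²; chain segment to segment.
0–1 s: v starts 3 m/s; Δx = 3·1 + ½·11·1² = 8.5 m; v ends 14 m/s.
1–7 s: v starts 14 m/s; Δx = 14·6 + ½·5·6² = 174 m; v ends 44 m/s.
7–9 s: v starts 44 m/s; Δx = 44·2 + ½·-3·2² = 82 m; v ends 38 m/s.
9–14 s: v starts 38 m/s; Δx = 38·5 + ½·9·5² = 302.5 m; v ends 83 m/s.
x(14) = 5 + Σ Δx = 572 m.

572 m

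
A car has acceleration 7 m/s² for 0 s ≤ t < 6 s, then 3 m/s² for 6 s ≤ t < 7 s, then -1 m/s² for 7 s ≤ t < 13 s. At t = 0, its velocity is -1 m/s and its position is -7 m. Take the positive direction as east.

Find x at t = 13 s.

401.5 m

On each constant-a segment, Δv = aΔt and Δx = v₀Δt + ½aΔt²; chain segment to segment.
0–6 s: v starts -1 m/s; Δx = -1·6 + ½·7·6² = 120 m; v ends 41 m/s.
6–7 s: v starts 41 m/s; Δx = 41·1 + ½·3·1² = 42.5 m; v ends 44 m/s.
7–13 s: v starts 44 m/s; Δx = 44·6 + ½·-1·6² = 246 m; v ends 38 m/s.
x(13) = -7 + Σ Δx = 401.5 m.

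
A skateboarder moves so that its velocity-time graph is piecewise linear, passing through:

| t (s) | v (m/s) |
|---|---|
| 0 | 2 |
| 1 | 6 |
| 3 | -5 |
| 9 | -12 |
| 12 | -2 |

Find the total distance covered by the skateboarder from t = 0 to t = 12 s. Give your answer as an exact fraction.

Distance (not displacement) is the total path length: add the absolute areas under v-t.
0–1 s: |½(2 + 6)(1)| = 4 m
1–3 s: v = 0 at t = 23/11 s; triangle areas 36/11 + 25/11 = 61/11 m
3–9 s: |½(-5 + -12)(6)| = 51 m
9–12 s: |½(-12 + -2)(3)| = 21 m
Total distance = 897/11 m

897/11 m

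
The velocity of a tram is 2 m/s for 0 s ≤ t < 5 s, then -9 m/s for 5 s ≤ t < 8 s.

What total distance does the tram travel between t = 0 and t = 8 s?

Total distance travelled is ∫|v| dt — sum the magnitudes of each area piece.
0–5 s: |2| × 5 = 10 m
5–8 s: |-9| × 3 = 27 m
Total distance = 37 m

37 m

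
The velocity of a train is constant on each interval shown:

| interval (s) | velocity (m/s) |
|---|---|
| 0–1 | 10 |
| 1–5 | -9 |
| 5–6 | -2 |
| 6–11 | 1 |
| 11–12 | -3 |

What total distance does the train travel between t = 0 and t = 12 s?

56 m

Distance (not displacement) is the total path length: add the absolute areas under v-t.
0–1 s: |10| × 1 = 10 m
1–5 s: |-9| × 4 = 36 m
5–6 s: |-2| × 1 = 2 m
6–11 s: |1| × 5 = 5 m
11–12 s: |-3| × 1 = 3 m
Total distance = 56 m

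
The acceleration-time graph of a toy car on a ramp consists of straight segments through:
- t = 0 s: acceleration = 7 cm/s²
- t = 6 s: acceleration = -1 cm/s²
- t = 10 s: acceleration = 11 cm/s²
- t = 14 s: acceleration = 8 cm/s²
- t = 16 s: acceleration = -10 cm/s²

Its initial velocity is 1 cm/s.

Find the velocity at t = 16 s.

75 cm/s

Δv equals the area under the a-t graph; then v = v₀ + Δv.
0–6 s: ½(7 + -1)(6) = 18 cm/s
6–10 s: ½(-1 + 11)(4) = 20 cm/s
10–14 s: ½(11 + 8)(4) = 38 cm/s
14–16 s: ½(8 + -10)(2) = -2 cm/s
Δv = 74 cm/s, so v(16) = 1 + (74) = 75 cm/s.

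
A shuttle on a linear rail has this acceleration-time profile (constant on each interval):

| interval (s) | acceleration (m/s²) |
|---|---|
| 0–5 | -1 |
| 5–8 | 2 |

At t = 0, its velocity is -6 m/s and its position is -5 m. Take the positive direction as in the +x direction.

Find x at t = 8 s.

-71.5 m

On each constant-a segment, Δv = aΔt and Δx = v₀Δt + ½aΔt²; chain segment to segment.
0–5 s: v starts -6 m/s; Δx = -6·5 + ½·-1·5² = -42.5 m; v ends -11 m/s.
5–8 s: v starts -11 m/s; Δx = -11·3 + ½·2·3² = -24 m; v ends -5 m/s.
x(8) = -5 + Σ Δx = -71.5 m.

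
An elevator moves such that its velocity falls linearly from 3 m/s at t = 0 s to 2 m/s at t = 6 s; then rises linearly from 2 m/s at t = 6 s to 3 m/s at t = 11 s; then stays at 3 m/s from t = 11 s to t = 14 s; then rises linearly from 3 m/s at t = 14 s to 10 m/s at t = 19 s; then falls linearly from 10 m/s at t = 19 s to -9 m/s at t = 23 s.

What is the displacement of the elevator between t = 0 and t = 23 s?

71 m

Displacement is the signed area under the v-t curve.
0–6 s: ½(3 + 2)(6) = 15 m
6–11 s: ½(2 + 3)(5) = 12.5 m
11–14 s: 3 × 3 = 9 m
14–19 s: ½(3 + 10)(5) = 32.5 m
19–23 s: ½(10 + -9)(4) = 2 m
Net displacement = 71 m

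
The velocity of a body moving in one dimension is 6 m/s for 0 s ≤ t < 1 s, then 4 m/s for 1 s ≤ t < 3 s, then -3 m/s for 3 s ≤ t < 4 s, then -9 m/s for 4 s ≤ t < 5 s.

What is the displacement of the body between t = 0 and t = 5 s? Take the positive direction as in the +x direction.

2 m

Displacement is the signed area under the v-t curve.
0–1 s: 6 × 1 = 6 m
1–3 s: 4 × 2 = 8 m
3–4 s: -3 × 1 = -3 m
4–5 s: -9 × 1 = -9 m
Net displacement = 2 m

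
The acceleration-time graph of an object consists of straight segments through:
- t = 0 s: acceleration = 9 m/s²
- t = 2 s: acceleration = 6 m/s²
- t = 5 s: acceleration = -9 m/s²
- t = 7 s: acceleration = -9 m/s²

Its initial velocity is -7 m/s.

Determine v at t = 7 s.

Δv equals the area under the a-t graph; then v = v₀ + Δv.
0–2 s: ½(9 + 6)(2) = 15 m/s
2–5 s: ½(6 + -9)(3) = -4.5 m/s
5–7 s: -9 × 2 = -18 m/s
Δv = -7.5 m/s, so v(7) = -7 + (-7.5) = -14.5 m/s.

-14.5 m/s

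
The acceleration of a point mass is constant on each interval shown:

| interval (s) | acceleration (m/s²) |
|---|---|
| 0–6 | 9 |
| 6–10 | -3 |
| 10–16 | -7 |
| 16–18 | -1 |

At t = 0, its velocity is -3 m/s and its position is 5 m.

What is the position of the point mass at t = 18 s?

429 m

On each constant-a segment, Δv = aΔt and Δx = v₀Δt + ½aΔt²; chain segment to segment.
0–6 s: v starts -3 m/s; Δx = -3·6 + ½·9·6² = 144 m; v ends 51 m/s.
6–10 s: v starts 51 m/s; Δx = 51·4 + ½·-3·4² = 180 m; v ends 39 m/s.
10–16 s: v starts 39 m/s; Δx = 39·6 + ½·-7·6² = 108 m; v ends -3 m/s.
16–18 s: v starts -3 m/s; Δx = -3·2 + ½·-1·2² = -8 m; v ends -5 m/s.
x(18) = 5 + Σ Δx = 429 m.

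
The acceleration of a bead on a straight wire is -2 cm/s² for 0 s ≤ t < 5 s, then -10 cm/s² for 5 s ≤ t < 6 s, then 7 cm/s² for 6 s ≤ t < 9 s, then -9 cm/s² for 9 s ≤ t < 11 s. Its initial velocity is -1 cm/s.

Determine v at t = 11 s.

-18 cm/s

Δv equals the area under the a-t graph; then v = v₀ + Δv.
0–5 s: -2 × 5 = -10 cm/s
5–6 s: -10 × 1 = -10 cm/s
6–9 s: 7 × 3 = 21 cm/s
9–11 s: -9 × 2 = -18 cm/s
Δv = -17 cm/s, so v(11) = -1 + (-17) = -18 cm/s.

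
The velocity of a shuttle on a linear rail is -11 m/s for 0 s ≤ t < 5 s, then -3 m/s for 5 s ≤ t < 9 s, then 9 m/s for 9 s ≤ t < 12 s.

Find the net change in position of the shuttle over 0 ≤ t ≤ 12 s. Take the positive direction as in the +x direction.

Net displacement equals the area under the velocity-time graph (areas below the axis count negative).
0–5 s: -11 × 5 = -55 m
5–9 s: -3 × 4 = -12 m
9–12 s: 9 × 3 = 27 m
Net displacement = -40 m

-40 m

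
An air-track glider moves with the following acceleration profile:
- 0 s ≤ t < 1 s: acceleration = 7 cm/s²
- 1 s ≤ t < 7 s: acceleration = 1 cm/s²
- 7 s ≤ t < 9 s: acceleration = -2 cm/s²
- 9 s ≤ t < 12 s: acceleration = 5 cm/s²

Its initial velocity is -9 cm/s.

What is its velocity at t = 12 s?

Δv equals the area under the a-t graph; then v = v₀ + Δv.
0–1 s: 7 × 1 = 7 cm/s
1–7 s: 1 × 6 = 6 cm/s
7–9 s: -2 × 2 = -4 cm/s
9–12 s: 5 × 3 = 15 cm/s
Δv = 24 cm/s, so v(12) = -9 + (24) = 15 cm/s.

15 cm/s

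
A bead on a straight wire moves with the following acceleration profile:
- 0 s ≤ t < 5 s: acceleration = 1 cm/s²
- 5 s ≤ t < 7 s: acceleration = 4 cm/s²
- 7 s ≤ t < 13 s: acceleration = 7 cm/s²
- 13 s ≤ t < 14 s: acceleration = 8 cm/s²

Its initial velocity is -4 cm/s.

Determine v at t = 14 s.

Δv equals the area under the a-t graph; then v = v₀ + Δv.
0–5 s: 1 × 5 = 5 cm/s
5–7 s: 4 × 2 = 8 cm/s
7–13 s: 7 × 6 = 42 cm/s
13–14 s: 8 × 1 = 8 cm/s
Δv = 63 cm/s, so v(14) = -4 + (63) = 59 cm/s.

59 cm/s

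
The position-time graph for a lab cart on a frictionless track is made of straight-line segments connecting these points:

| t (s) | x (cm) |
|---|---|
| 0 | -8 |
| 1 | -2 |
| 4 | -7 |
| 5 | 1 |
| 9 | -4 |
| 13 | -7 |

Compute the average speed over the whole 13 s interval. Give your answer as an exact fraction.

27/13 cm/s

Average speed = (total path length)/(elapsed time); on a piecewise-linear x-t graph the path length is Σ|Δx|.
0–1 s: |Δx| = |-2 − -8| = 6 cm
1–4 s: |Δx| = |-7 − -2| = 5 cm
4–5 s: |Δx| = |1 − -7| = 8 cm
5–9 s: |Δx| = |-4 − 1| = 5 cm
9–13 s: |Δx| = |-7 − -4| = 3 cm
Total path = 27 cm; average speed = 27/13 = 27/13 cm/s.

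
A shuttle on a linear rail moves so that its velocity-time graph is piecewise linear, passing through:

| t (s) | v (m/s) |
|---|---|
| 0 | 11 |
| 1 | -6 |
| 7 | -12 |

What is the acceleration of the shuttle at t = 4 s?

Acceleration is the slope of the v-t graph on 1–7 s: (-12 − -6)/(7 − 1) = -1 m/s².

-1 m/s²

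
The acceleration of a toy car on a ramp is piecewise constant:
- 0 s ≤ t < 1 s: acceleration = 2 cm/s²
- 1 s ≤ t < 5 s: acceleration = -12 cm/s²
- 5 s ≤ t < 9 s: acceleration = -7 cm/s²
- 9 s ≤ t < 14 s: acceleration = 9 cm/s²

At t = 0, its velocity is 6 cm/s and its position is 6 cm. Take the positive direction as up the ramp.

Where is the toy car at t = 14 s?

-494.5 cm

On each constant-a segment, Δv = aΔt and Δx = v₀Δt + ½aΔt²; chain segment to segment.
0–1 s: v starts 6 cm/s; Δx = 6·1 + ½·2·1² = 7 cm; v ends 8 cm/s.
1–5 s: v starts 8 cm/s; Δx = 8·4 + ½·-12·4² = -64 cm; v ends -40 cm/s.
5–9 s: v starts -40 cm/s; Δx = -40·4 + ½·-7·4² = -216 cm; v ends -68 cm/s.
9–14 s: v starts -68 cm/s; Δx = -68·5 + ½·9·5² = -227.5 cm; v ends -23 cm/s.
x(14) = 6 + Σ Δx = -494.5 cm.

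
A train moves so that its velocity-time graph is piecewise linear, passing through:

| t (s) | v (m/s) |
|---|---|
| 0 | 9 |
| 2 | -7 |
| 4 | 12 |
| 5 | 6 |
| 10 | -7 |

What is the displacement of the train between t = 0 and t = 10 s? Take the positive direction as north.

13.5 m

Net displacement equals the area under the velocity-time graph (areas below the axis count negative).
0–2 s: ½(9 + -7)(2) = 2 m
2–4 s: ½(-7 + 12)(2) = 5 m
4–5 s: ½(12 + 6)(1) = 9 m
5–10 s: ½(6 + -7)(5) = -2.5 m
Net displacement = 13.5 m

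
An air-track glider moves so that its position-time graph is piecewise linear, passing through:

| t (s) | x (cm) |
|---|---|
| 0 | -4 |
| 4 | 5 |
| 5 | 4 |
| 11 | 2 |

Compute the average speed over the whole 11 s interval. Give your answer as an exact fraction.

12/11 cm/s

Average speed = (total path length)/(elapsed time); on a piecewise-linear x-t graph the path length is Σ|Δx|.
0–4 s: |Δx| = |5 − -4| = 9 cm
4–5 s: |Δx| = |4 − 5| = 1 cm
5–11 s: |Δx| = |2 − 4| = 2 cm
Total path = 12 cm; average speed = 12/11 = 12/11 cm/s.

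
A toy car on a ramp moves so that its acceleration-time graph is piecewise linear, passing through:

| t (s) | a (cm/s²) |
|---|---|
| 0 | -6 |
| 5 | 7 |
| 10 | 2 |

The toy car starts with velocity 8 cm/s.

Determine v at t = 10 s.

Δv equals the area under the a-t graph; then v = v₀ + Δv.
0–5 s: ½(-6 + 7)(5) = 2.5 cm/s
5–10 s: ½(7 + 2)(5) = 22.5 cm/s
Δv = 25 cm/s, so v(10) = 8 + (25) = 33 cm/s.

33 cm/s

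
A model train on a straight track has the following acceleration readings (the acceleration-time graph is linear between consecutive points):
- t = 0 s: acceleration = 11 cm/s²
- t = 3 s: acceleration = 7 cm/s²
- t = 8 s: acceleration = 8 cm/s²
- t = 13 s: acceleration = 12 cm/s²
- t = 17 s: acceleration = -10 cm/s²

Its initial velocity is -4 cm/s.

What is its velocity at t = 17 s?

Δv equals the area under the a-t graph; then v = v₀ + Δv.
0–3 s: ½(11 + 7)(3) = 27 cm/s
3–8 s: ½(7 + 8)(5) = 37.5 cm/s
8–13 s: ½(8 + 12)(5) = 50 cm/s
13–17 s: ½(12 + -10)(4) = 4 cm/s
Δv = 118.5 cm/s, so v(17) = -4 + (118.5) = 114.5 cm/s.

114.5 cm/s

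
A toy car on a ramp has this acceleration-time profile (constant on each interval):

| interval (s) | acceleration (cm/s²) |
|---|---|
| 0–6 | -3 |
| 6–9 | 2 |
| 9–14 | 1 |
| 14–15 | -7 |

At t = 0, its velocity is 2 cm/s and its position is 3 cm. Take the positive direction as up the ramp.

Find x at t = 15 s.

On each constant-a segment, Δv = aΔt and Δx = v₀Δt + ½aΔt²; chain segment to segment.
0–6 s: v starts 2 cm/s; Δx = 2·6 + ½·-3·6² = -42 cm; v ends -16 cm/s.
6–9 s: v starts -16 cm/s; Δx = -16·3 + ½·2·3² = -39 cm; v ends -10 cm/s.
9–14 s: v starts -10 cm/s; Δx = -10·5 + ½·1·5² = -37.5 cm; v ends -5 cm/s.
14–15 s: v starts -5 cm/s; Δx = -5·1 + ½·-7·1² = -8.5 cm; v ends -12 cm/s.
x(15) = 3 + Σ Δx = -124 cm.

-124 cm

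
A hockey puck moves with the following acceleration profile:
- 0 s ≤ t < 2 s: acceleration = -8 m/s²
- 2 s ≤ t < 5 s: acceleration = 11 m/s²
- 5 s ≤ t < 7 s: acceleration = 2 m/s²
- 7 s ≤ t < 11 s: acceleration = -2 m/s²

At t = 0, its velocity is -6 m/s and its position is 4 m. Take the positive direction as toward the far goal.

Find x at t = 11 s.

29.5 m

On each constant-a segment, Δv = aΔt and Δx = v₀Δt + ½aΔt²; chain segment to segment.
0–2 s: v starts -6 m/s; Δx = -6·2 + ½·-8·2² = -28 m; v ends -22 m/s.
2–5 s: v starts -22 m/s; Δx = -22·3 + ½·11·3² = -16.5 m; v ends 11 m/s.
5–7 s: v starts 11 m/s; Δx = 11·2 + ½·2·2² = 26 m; v ends 15 m/s.
7–11 s: v starts 15 m/s; Δx = 15·4 + ½·-2·4² = 44 m; v ends 7 m/s.
x(11) = 4 + Σ Δx = 29.5 m.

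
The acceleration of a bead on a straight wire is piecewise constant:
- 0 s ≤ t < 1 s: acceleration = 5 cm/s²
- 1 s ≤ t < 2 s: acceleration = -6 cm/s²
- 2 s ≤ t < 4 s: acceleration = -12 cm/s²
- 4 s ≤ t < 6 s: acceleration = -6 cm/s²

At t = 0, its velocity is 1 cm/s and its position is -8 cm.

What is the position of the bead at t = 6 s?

On each constant-a segment, Δv = aΔt and Δx = v₀Δt + ½aΔt²; chain segment to segment.
0–1 s: v starts 1 cm/s; Δx = 1·1 + ½·5·1² = 3.5 cm; v ends 6 cm/s.
1–2 s: v starts 6 cm/s; Δx = 6·1 + ½·-6·1² = 3 cm; v ends 0 cm/s.
2–4 s: v starts 0 cm/s; Δx = 0·2 + ½·-12·2² = -24 cm; v ends -24 cm/s.
4–6 s: v starts -24 cm/s; Δx = -24·2 + ½·-6·2² = -60 cm; v ends -36 cm/s.
x(6) = -8 + Σ Δx = -85.5 cm.

-85.5 cm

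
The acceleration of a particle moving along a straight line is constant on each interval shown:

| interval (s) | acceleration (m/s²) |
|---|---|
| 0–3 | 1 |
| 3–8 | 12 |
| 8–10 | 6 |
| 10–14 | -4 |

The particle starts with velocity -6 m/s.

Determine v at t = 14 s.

Δv equals the area under the a-t graph; then v = v₀ + Δv.
0–3 s: 1 × 3 = 3 m/s
3–8 s: 12 × 5 = 60 m/s
8–10 s: 6 × 2 = 12 m/s
10–14 s: -4 × 4 = -16 m/s
Δv = 59 m/s, so v(14) = -6 + (59) = 53 m/s.

53 m/s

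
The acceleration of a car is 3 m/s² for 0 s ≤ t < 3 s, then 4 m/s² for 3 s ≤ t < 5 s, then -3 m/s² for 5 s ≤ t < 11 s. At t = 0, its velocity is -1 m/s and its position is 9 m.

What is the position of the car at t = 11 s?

On each constant-a segment, Δv = aΔt and Δx = v₀Δt + ½aΔt²; chain segment to segment.
0–3 s: v starts -1 m/s; Δx = -1·3 + ½·3·3² = 10.5 m; v ends 8 m/s.
3–5 s: v starts 8 m/s; Δx = 8·2 + ½·4·2² = 24 m; v ends 16 m/s.
5–11 s: v starts 16 m/s; Δx = 16·6 + ½·-3·6² = 42 m; v ends -2 m/s.
x(11) = 9 + Σ Δx = 85.5 m.

85.5 m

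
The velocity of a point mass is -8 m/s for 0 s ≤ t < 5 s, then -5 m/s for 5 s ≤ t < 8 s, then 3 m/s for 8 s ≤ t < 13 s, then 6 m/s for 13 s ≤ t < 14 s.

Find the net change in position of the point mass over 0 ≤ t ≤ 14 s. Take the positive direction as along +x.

Displacement is the signed area under the v-t curve.
0–5 s: -8 × 5 = -40 m
5–8 s: -5 × 3 = -15 m
8–13 s: 3 × 5 = 15 m
13–14 s: 6 × 1 = 6 m
Net displacement = -34 m

-34 m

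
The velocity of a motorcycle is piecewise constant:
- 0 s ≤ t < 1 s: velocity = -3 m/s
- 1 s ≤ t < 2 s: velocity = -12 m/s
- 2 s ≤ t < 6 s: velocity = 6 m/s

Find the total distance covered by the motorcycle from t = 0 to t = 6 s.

39 m

Total distance travelled is ∫|v| dt — sum the magnitudes of each area piece.
0–1 s: |-3| × 1 = 3 m
1–2 s: |-12| × 1 = 12 m
2–6 s: |6| × 4 = 24 m
Total distance = 39 m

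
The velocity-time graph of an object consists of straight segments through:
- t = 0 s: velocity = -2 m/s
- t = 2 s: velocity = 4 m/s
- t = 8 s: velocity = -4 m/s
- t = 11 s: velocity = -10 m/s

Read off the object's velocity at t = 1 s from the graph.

1 m/s

On 0–2 s the graph is linear from -2 to 4 m/s: v(1) = -2 + (4 − -2)·(1 − 0)/(2 − 0) = 1 m/s.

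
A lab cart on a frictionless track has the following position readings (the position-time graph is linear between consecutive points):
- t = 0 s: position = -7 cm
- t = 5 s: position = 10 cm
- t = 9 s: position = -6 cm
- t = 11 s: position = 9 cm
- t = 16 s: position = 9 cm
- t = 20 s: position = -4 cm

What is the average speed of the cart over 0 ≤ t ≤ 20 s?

Average speed = (total path length)/(elapsed time); on a piecewise-linear x-t graph the path length is Σ|Δx|.
0–5 s: |Δx| = |10 − -7| = 17 cm
5–9 s: |Δx| = |-6 − 10| = 16 cm
9–11 s: |Δx| = |9 − -6| = 15 cm
11–16 s: |Δx| = |9 − 9| = 0 cm
16–20 s: |Δx| = |-4 − 9| = 13 cm
Total path = 61 cm; average speed = 61/20 = 3.05 cm/s.

3.05 cm/s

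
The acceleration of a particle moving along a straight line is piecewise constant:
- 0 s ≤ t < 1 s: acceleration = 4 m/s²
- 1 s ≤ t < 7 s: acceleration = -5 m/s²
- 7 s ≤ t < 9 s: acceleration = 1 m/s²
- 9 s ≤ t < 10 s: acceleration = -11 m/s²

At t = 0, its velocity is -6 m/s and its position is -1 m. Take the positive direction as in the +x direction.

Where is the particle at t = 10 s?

On each constant-a segment, Δv = aΔt and Δx = v₀Δt + ½aΔt²; chain segment to segment.
0–1 s: v starts -6 m/s; Δx = -6·1 + ½·4·1² = -4 m; v ends -2 m/s.
1–7 s: v starts -2 m/s; Δx = -2·6 + ½·-5·6² = -102 m; v ends -32 m/s.
7–9 s: v starts -32 m/s; Δx = -32·2 + ½·1·2² = -62 m; v ends -30 m/s.
9–10 s: v starts -30 m/s; Δx = -30·1 + ½·-11·1² = -35.5 m; v ends -41 m/s.
x(10) = -1 + Σ Δx = -204.5 m.

-204.5 m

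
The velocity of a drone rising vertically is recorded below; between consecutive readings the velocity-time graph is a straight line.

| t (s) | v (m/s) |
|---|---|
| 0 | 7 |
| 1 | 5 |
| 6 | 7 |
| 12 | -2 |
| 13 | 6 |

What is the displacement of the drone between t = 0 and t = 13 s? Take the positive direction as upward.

53 m

Net displacement equals the area under the velocity-time graph (areas below the axis count negative).
0–1 s: ½(7 + 5)(1) = 6 m
1–6 s: ½(5 + 7)(5) = 30 m
6–12 s: ½(7 + -2)(6) = 15 m
12–13 s: ½(-2 + 6)(1) = 2 m
Net displacement = 53 m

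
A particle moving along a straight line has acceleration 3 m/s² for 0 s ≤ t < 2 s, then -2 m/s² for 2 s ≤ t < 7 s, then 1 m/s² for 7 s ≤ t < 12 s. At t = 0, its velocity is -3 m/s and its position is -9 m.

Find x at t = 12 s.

On each constant-a segment, Δv = aΔt and Δx = v₀Δt + ½aΔt²; chain segment to segment.
0–2 s: v starts -3 m/s; Δx = -3·2 + ½·3·2² = 0 m; v ends 3 m/s.
2–7 s: v starts 3 m/s; Δx = 3·5 + ½·-2·5² = -10 m; v ends -7 m/s.
7–12 s: v starts -7 m/s; Δx = -7·5 + ½·1·5² = -22.5 m; v ends -2 m/s.
x(12) = -9 + Σ Δx = -41.5 m.

-41.5 m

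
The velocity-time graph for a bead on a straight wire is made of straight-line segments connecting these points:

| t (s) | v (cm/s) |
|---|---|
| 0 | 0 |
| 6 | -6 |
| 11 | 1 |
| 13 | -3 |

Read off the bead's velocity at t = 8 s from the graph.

-3.2 cm/s

On 6–11 s the graph is linear from -6 to 1 cm/s: v(8) = -6 + (1 − -6)·(8 − 6)/(11 − 6) = -3.2 cm/s.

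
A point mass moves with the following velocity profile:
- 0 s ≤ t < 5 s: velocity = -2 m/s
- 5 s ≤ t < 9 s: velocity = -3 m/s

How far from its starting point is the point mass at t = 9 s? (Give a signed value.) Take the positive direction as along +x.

-22 m

Net displacement equals the area under the velocity-time graph (areas below the axis count negative).
0–5 s: -2 × 5 = -10 m
5–9 s: -3 × 4 = -12 m
Net displacement = -22 m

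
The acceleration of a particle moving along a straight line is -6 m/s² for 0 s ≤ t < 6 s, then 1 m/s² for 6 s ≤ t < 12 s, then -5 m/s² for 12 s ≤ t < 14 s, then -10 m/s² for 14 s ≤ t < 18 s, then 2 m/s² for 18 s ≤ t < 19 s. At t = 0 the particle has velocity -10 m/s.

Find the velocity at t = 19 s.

Δv equals the area under the a-t graph; then v = v₀ + Δv.
0–6 s: -6 × 6 = -36 m/s
6–12 s: 1 × 6 = 6 m/s
12–14 s: -5 × 2 = -10 m/s
14–18 s: -10 × 4 = -40 m/s
18–19 s: 2 × 1 = 2 m/s
Δv = -78 m/s, so v(19) = -10 + (-78) = -88 m/s.

-88 m/s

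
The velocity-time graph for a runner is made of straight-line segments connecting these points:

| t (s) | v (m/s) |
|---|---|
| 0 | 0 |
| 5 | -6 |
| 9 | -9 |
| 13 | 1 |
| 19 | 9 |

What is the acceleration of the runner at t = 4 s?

Acceleration is the slope of the v-t graph on 0–5 s: (-6 − 0)/(5 − 0) = -1.2 m/s².

-1.2 m/s²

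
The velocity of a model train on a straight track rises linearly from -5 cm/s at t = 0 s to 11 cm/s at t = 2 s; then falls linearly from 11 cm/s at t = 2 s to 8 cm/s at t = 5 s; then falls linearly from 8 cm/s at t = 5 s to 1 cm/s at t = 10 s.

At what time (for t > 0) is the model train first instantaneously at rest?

t = 0.625 s

v changes sign on 0–2 s (from -5 to 11); the graph is linear there, so v = 0 at t = 0 + (5)·(2 − 0)/(11 − -5) = 0.625 s.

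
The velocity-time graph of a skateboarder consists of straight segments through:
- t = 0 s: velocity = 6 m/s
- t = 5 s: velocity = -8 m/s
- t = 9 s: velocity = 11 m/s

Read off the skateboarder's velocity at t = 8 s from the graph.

On 5–9 s the graph is linear from -8 to 11 m/s: v(8) = -8 + (11 − -8)·(8 − 5)/(9 − 5) = 6.25 m/s.

6.25 m/s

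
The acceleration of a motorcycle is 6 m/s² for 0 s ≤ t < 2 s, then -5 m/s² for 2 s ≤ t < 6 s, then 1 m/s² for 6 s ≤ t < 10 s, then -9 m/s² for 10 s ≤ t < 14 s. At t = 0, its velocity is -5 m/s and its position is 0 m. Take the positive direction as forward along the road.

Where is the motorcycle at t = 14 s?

On each constant-a segment, Δv = aΔt and Δx = v₀Δt + ½aΔt²; chain segment to segment.
0–2 s: v starts -5 m/s; Δx = -5·2 + ½·6·2² = 2 m; v ends 7 m/s.
2–6 s: v starts 7 m/s; Δx = 7·4 + ½·-5·4² = -12 m; v ends -13 m/s.
6–10 s: v starts -13 m/s; Δx = -13·4 + ½·1·4² = -44 m; v ends -9 m/s.
10–14 s: v starts -9 m/s; Δx = -9·4 + ½·-9·4² = -108 m; v ends -45 m/s.
x(14) = 0 + Σ Δx = -162 m.

-162 m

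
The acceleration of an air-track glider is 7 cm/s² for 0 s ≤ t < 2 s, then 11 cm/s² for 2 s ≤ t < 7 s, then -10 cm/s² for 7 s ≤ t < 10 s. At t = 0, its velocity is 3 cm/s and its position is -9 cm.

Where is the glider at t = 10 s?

On each constant-a segment, Δv = aΔt and Δx = v₀Δt + ½aΔt²; chain segment to segment.
0–2 s: v starts 3 cm/s; Δx = 3·2 + ½·7·2² = 20 cm; v ends 17 cm/s.
2–7 s: v starts 17 cm/s; Δx = 17·5 + ½·11·5² = 222.5 cm; v ends 72 cm/s.
7–10 s: v starts 72 cm/s; Δx = 72·3 + ½·-10·3² = 171 cm; v ends 42 cm/s.
x(10) = -9 + Σ Δx = 404.5 cm.

404.5 cm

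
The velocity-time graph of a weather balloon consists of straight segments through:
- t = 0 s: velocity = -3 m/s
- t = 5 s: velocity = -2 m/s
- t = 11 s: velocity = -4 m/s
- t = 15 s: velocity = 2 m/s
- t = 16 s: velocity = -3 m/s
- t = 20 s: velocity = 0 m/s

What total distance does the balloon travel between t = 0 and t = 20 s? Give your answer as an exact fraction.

667/15 m

Total distance travelled is ∫|v| dt — sum the magnitudes of each area piece.
0–5 s: |½(-3 + -2)(5)| = 12.5 m
5–11 s: |½(-2 + -4)(6)| = 18 m
11–15 s: v = 0 at t = 41/3 s; triangle areas 16/3 + 4/3 = 20/3 m
15–16 s: v = 0 at t = 15.4 s; triangle areas 0.4 + 0.9 = 1.3 m
16–20 s: |½(-3 + 0)(4)| = 6 m
Total distance = 667/15 m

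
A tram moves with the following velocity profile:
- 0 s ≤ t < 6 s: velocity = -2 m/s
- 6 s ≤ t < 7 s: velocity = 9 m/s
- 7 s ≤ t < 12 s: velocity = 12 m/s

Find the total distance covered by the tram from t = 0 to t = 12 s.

81 m

Total distance travelled is ∫|v| dt — sum the magnitudes of each area piece.
0–6 s: |-2| × 6 = 12 m
6–7 s: |9| × 1 = 9 m
7–12 s: |12| × 5 = 60 m
Total distance = 81 m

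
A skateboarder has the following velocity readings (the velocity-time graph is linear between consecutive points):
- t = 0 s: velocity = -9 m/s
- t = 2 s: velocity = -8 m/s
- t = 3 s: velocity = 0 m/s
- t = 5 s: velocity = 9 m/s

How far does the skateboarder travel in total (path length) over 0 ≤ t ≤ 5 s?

Distance (not displacement) is the total path length: add the absolute areas under v-t.
0–2 s: |½(-9 + -8)(2)| = 17 m
2–3 s: |½(-8 + 0)(1)| = 4 m
3–5 s: |½(0 + 9)(2)| = 9 m
Total distance = 30 m

30 m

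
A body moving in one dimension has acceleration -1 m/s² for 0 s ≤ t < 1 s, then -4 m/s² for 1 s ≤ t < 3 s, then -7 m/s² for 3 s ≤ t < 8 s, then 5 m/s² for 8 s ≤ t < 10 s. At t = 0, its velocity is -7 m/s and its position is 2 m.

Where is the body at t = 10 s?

-289 m

On each constant-a segment, Δv = aΔt and Δx = v₀Δt + ½aΔt²; chain segment to segment.
0–1 s: v starts -7 m/s; Δx = -7·1 + ½·-1·1² = -7.5 m; v ends -8 m/s.
1–3 s: v starts -8 m/s; Δx = -8·2 + ½·-4·2² = -24 m; v ends -16 m/s.
3–8 s: v starts -16 m/s; Δx = -16·5 + ½·-7·5² = -167.5 m; v ends -51 m/s.
8–10 s: v starts -51 m/s; Δx = -51·2 + ½·5·2² = -92 m; v ends -41 m/s.
x(10) = 2 + Σ Δx = -289 m.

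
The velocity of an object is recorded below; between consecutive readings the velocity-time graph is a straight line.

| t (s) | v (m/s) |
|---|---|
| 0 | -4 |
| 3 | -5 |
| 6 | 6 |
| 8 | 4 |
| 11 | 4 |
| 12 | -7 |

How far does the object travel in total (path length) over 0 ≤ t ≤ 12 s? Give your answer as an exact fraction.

1029/22 m

Distance (not displacement) is the total path length: add the absolute areas under v-t.
0–3 s: |½(-4 + -5)(3)| = 13.5 m
3–6 s: v = 0 at t = 48/11 s; triangle areas 75/22 + 54/11 = 183/22 m
6–8 s: |½(6 + 4)(2)| = 10 m
8–11 s: |4| × 3 = 12 m
11–12 s: v = 0 at t = 125/11 s; triangle areas 8/11 + 49/22 = 65/22 m
Total distance = 1029/22 m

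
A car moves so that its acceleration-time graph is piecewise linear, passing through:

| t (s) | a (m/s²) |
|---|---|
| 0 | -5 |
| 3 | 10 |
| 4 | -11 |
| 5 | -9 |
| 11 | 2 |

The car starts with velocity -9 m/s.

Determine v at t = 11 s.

-33 m/s

Δv equals the area under the a-t graph; then v = v₀ + Δv.
0–3 s: ½(-5 + 10)(3) = 7.5 m/s
3–4 s: ½(10 + -11)(1) = -0.5 m/s
4–5 s: ½(-11 + -9)(1) = -10 m/s
5–11 s: ½(-9 + 2)(6) = -21 m/s
Δv = -24 m/s, so v(11) = -9 + (-24) = -33 m/s.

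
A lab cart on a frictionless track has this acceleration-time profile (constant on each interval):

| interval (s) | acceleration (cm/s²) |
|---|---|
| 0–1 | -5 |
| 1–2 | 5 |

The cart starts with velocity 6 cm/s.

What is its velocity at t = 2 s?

6 cm/s

Δv equals the area under the a-t graph; then v = v₀ + Δv.
0–1 s: -5 × 1 = -5 cm/s
1–2 s: 5 × 1 = 5 cm/s
Δv = 0 cm/s, so v(2) = 6 + (0) = 6 cm/s.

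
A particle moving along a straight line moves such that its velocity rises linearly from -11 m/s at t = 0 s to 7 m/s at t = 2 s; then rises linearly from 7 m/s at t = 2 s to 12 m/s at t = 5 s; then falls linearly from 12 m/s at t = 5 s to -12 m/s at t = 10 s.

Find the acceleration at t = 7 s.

-4.8 m/s²

Acceleration is the slope of the v-t graph on 5–10 s: (-12 − 12)/(10 − 5) = -4.8 m/s².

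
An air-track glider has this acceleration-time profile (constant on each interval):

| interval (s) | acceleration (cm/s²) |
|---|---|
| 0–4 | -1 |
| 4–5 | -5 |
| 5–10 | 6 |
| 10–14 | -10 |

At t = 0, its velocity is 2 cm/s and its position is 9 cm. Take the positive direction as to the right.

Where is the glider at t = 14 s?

56.5 cm

On each constant-a segment, Δv = aΔt and Δx = v₀Δt + ½aΔt²; chain segment to segment.
0–4 s: v starts 2 cm/s; Δx = 2·4 + ½·-1·4² = 0 cm; v ends -2 cm/s.
4–5 s: v starts -2 cm/s; Δx = -2·1 + ½·-5·1² = -4.5 cm; v ends -7 cm/s.
5–10 s: v starts -7 cm/s; Δx = -7·5 + ½·6·5² = 40 cm; v ends 23 cm/s.
10–14 s: v starts 23 cm/s; Δx = 23·4 + ½·-10·4² = 12 cm; v ends -17 cm/s.
x(14) = 9 + Σ Δx = 56.5 cm.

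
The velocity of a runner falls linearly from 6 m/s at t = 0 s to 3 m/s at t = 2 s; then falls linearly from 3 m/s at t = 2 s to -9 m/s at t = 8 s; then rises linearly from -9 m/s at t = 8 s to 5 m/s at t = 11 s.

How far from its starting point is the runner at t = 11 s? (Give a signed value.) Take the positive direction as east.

Displacement is the signed area under the v-t curve.
0–2 s: ½(6 + 3)(2) = 9 m
2–8 s: ½(3 + -9)(6) = -18 m
8–11 s: ½(-9 + 5)(3) = -6 m
Net displacement = -15 m

-15 m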